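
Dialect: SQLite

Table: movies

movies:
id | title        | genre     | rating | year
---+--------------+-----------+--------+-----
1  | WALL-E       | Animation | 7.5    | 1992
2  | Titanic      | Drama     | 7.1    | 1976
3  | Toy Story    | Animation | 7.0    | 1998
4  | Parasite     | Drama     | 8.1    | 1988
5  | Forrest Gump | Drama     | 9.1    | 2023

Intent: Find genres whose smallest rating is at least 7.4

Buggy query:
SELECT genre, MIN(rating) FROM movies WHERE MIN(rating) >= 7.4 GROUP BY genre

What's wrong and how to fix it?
Bug: Aggregates like MIN are computed per group after WHERE runs

Fix: Replace WHERE with HAVING after the GROUP BY

Corrected query:
SELECT genre, MIN(rating) FROM movies GROUP BY genre HAVING MIN(rating) >= 7.4

Result:
(no rows)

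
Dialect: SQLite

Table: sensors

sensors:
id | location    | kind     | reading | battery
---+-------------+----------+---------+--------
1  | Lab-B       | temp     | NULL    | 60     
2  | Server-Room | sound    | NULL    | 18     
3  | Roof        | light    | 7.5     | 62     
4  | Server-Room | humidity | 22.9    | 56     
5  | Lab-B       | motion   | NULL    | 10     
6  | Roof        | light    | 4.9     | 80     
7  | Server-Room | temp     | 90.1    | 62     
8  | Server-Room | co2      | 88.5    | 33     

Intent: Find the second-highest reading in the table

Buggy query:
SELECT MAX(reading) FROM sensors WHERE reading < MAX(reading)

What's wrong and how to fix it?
Bug: The inner MAX is an aggregate inside WHERE, which is not allowed

Fix: Compute the overall MAX in a subquery, then take MAX of rows below it

Corrected query:
SELECT MAX(reading) FROM sensors WHERE reading < (SELECT MAX(reading) FROM sensors)

Result:
MAX(reading)
------------
88.5        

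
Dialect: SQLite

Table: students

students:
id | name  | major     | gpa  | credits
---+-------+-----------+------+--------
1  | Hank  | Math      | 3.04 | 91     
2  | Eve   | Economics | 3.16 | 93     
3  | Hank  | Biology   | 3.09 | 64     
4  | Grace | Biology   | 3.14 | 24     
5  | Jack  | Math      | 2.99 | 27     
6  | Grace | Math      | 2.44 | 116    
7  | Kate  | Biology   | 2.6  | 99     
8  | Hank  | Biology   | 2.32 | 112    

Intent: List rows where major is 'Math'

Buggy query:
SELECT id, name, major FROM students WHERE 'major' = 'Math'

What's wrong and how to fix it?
Bug: 'major' in single quotes is a string literal, not the column; the comparison is literal-vs-literal and never true

Fix: Reference the column as major without single quotes

Corrected query:
SELECT id, name, major FROM students WHERE major = 'Math'

Result:
id | name  | major
---+-------+------
1  | Hank  | Math 
5  | Jack  | Math 
6  | Grace | Math 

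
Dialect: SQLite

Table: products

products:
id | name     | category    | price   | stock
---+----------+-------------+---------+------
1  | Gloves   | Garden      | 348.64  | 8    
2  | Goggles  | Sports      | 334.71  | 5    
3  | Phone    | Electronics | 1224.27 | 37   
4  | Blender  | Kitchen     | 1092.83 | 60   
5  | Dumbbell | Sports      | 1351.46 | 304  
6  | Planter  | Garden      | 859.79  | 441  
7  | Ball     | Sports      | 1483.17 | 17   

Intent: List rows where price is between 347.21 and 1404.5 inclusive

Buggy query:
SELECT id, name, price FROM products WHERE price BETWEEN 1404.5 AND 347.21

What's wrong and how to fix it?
Bug: BETWEEN expects the lower bound first; with 1404.5 AND 347.21 the range is empty

Fix: Write BETWEEN 347.21 AND 1404.5

Corrected query:
SELECT id, name, price FROM products WHERE price BETWEEN 347.21 AND 1404.5

Result:
id | name     | price  
---+----------+--------
1  | Gloves   | 348.64 
3  | Phone    | 1224.27
4  | Blender  | 1092.83
5  | Dumbbell | 1351.46
6  | Planter  | 859.79 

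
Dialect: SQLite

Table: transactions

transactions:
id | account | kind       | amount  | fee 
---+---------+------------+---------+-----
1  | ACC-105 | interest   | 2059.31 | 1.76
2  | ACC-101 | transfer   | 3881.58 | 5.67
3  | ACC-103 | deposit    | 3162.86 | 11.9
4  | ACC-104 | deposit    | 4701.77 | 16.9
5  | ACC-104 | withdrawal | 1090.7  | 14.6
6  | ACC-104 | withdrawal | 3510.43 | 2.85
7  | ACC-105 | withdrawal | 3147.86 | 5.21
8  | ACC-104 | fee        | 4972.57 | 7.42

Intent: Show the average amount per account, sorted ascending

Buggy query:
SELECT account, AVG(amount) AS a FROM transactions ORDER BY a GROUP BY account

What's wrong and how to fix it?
Bug: GROUP BY must precede ORDER BY

Fix: Move ORDER BY to the end, after GROUP BY

Corrected query:
SELECT account, AVG(amount) AS a FROM transactions GROUP BY account ORDER BY a

Result:
account | a        
--------+----------
ACC-105 | 2603.585 
ACC-103 | 3162.86  
ACC-104 | 3568.8675
ACC-101 | 3881.58  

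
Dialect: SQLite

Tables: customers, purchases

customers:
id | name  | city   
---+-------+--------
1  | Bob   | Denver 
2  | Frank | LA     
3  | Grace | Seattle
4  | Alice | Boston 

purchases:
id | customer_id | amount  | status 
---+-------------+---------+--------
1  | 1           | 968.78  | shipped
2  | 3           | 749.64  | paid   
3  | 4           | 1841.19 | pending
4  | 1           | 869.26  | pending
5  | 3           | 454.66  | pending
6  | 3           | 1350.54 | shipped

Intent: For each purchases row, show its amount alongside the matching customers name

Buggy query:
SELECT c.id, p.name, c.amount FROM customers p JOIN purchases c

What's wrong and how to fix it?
Bug: JOIN with no ON clause produces a cartesian product; every purchases row pairs with every customers row

Fix: Specify the join condition linking the foreign key to the parent id

Corrected query:
SELECT c.id, p.name, c.amount FROM customers p JOIN purchases c ON c.customer_id = p.id

Result:
id | name  | amount 
---+-------+--------
1  | Bob   | 968.78 
2  | Grace | 749.64 
3  | Alice | 1841.19
4  | Bob   | 869.26 
5  | Grace | 454.66 
6  | Grace | 1350.54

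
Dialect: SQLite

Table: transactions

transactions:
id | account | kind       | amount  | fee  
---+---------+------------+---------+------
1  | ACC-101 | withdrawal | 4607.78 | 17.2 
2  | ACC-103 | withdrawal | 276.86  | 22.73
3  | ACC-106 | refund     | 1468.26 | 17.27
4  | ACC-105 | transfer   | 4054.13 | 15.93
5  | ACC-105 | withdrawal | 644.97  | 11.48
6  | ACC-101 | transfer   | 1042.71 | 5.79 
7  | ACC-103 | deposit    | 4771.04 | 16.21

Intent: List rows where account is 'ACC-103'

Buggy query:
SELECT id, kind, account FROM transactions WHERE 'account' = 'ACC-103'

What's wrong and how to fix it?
Bug: 'account' in single quotes is a string literal, not the column; the comparison is literal-vs-literal and never true

Fix: Remove the quotes around the column name (or use double quotes for an identifier)

Corrected query:
SELECT id, kind, account FROM transactions WHERE account = 'ACC-103'

Result:
id | kind       | account
---+------------+--------
2  | withdrawal | ACC-103
7  | deposit    | ACC-103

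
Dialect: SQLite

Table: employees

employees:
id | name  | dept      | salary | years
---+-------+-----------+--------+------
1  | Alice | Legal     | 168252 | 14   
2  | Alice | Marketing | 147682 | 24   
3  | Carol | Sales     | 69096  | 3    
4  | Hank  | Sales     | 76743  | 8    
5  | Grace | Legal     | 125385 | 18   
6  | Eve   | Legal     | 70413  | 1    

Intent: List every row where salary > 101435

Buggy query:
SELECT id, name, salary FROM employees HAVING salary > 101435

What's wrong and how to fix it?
Bug: This is a non-aggregate query (no GROUP BY, no aggregates), so in SQLite the HAVING clause is invalid here; a row-level condition belongs in WHERE

Fix: Use WHERE for row-level filtering

Corrected query:
SELECT id, name, salary FROM employees WHERE salary > 101435

Result:
id | name  | salary
---+-------+-------
1  | Alice | 168252
2  | Alice | 147682
5  | Grace | 125385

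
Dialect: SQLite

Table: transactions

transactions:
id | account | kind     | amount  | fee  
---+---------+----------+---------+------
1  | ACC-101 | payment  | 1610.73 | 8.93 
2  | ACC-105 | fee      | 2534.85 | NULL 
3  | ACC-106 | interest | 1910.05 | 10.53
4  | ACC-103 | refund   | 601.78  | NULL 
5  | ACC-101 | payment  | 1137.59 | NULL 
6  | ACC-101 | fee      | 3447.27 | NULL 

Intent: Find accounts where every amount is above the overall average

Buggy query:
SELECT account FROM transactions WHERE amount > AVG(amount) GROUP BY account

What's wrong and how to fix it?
Bug: AVG() is an aggregate; it can't sit directly in WHERE

Fix: Use a subquery for AVG and a HAVING MIN(...) filter so the condition holds for every row in the group

Corrected query:
SELECT account FROM transactions GROUP BY account HAVING MIN(amount) > (SELECT AVG(amount) FROM transactions)

Result:
account
-------
ACC-105
ACC-106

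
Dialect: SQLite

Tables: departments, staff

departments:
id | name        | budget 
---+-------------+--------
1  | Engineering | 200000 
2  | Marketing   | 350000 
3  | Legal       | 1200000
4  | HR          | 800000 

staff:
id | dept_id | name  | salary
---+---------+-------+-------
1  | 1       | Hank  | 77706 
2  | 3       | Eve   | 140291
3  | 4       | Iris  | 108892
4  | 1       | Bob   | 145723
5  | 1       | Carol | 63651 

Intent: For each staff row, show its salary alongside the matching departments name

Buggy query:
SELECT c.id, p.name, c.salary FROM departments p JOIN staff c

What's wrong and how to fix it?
Bug: Missing join condition: each staff row is matched to all departments rows instead of just its own

Fix: Add ON c.dept_id = p.id to the JOIN

Corrected query:
SELECT c.id, p.name, c.salary FROM departments p JOIN staff c ON c.dept_id = p.id

Result:
id | name        | salary
---+-------------+-------
1  | Engineering | 77706 
2  | Legal       | 140291
3  | HR          | 108892
4  | Engineering | 145723
5  | Engineering | 63651 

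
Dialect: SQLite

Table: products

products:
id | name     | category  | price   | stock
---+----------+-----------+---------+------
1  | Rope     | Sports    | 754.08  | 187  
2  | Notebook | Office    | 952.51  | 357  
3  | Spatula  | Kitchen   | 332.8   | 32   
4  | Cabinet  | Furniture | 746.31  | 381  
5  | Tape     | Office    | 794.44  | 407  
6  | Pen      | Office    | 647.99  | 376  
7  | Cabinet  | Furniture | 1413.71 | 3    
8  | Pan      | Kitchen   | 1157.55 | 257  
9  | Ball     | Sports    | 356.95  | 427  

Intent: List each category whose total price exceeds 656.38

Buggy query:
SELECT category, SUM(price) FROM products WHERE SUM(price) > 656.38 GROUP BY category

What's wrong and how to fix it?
Bug: Aggregate functions cannot appear in a WHERE clause

Fix: Move the aggregate condition to a HAVING clause

Corrected query:
SELECT category, SUM(price) FROM products GROUP BY category HAVING SUM(price) > 656.38

Result:
category  | SUM(price)
----------+-----------
Furniture | 2160.02   
Kitchen   | 1490.35   
Office    | 2394.94   
Sports    | 1111.03   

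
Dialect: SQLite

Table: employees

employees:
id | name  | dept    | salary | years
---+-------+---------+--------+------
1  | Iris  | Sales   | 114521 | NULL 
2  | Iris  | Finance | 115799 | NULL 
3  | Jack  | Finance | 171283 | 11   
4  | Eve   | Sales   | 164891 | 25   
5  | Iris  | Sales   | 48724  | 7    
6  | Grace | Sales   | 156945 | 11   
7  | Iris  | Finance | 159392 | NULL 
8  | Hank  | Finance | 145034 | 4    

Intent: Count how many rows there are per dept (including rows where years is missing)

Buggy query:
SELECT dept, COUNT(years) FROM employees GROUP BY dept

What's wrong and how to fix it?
Bug: COUNT(column) counts non-NULL values only; rows with NULL years aren't counted

Fix: Use COUNT(*) to count all rows regardless of NULL

Corrected query:
SELECT dept, COUNT(*) FROM employees GROUP BY dept

Result:
dept    | COUNT(*)
--------+---------
Finance | 4       
Sales   | 4       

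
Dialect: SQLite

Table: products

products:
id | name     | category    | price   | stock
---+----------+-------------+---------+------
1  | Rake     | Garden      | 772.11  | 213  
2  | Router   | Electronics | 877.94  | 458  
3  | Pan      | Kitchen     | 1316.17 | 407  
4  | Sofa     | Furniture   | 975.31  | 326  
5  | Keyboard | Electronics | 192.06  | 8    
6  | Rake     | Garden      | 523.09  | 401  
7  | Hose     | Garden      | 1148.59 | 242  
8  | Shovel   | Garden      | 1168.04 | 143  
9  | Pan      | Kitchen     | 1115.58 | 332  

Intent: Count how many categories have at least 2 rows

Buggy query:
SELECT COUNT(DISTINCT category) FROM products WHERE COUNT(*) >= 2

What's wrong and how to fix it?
Bug: COUNT(*) cannot appear in WHERE; the per-group count doesn't exist yet

Fix: Group first with HAVING COUNT(*) >= 2, then COUNT the resulting groups

Corrected query:
SELECT COUNT(*) FROM (SELECT category FROM products GROUP BY category HAVING COUNT(*) >= 2)

Result:
COUNT(*)
--------
3       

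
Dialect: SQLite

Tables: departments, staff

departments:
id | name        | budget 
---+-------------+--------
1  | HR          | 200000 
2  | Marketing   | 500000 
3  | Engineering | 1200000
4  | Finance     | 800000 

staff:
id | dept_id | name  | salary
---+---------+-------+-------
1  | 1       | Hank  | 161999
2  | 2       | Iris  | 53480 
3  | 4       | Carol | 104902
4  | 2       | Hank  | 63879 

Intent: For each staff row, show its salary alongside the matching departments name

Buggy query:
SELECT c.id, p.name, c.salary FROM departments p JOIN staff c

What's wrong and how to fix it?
Bug: Missing join condition: each staff row is matched to all departments rows instead of just its own

Fix: Specify the join condition linking the foreign key to the parent id

Corrected query:
SELECT c.id, p.name, c.salary FROM departments p JOIN staff c ON c.dept_id = p.id

Result:
id | name      | salary
---+-----------+-------
1  | HR        | 161999
2  | Marketing | 53480 
3  | Finance   | 104902
4  | Marketing | 63879 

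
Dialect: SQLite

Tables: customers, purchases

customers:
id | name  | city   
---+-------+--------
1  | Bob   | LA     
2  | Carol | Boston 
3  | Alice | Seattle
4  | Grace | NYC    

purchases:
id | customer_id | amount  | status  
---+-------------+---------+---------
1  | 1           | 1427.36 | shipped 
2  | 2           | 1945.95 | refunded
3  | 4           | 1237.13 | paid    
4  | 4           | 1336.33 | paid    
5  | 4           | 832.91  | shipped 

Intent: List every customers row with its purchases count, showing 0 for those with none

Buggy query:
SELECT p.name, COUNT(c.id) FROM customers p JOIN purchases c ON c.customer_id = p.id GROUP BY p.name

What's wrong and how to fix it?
Bug: An inner join excludes parents with zero children

Fix: Use LEFT JOIN so parents without children still appear (COUNT(c.id) gives 0)

Corrected query:
SELECT p.name, COUNT(c.id) FROM customers p LEFT JOIN purchases c ON c.customer_id = p.id GROUP BY p.name

Result:
name  | COUNT(c.id)
------+------------
Alice | 0          
Bob   | 1          
Carol | 1          
Grace | 3          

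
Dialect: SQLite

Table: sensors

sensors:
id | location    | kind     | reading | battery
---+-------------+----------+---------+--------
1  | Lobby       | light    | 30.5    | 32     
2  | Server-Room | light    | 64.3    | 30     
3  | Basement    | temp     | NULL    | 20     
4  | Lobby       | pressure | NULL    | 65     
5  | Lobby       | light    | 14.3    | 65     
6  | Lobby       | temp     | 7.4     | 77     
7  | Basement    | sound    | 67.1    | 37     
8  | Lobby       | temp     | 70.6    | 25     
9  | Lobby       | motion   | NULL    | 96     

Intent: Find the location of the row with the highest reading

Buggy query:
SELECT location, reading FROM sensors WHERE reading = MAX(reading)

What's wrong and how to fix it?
Bug: WHERE is evaluated per row; an aggregate over the whole table isn't defined there

Fix: Use a subquery: WHERE reading = (SELECT MAX(reading) FROM sensors)

Corrected query:
SELECT location, reading FROM sensors WHERE reading = (SELECT MAX(reading) FROM sensors)

Result:
location | reading
---------+--------
Lobby    | 70.6   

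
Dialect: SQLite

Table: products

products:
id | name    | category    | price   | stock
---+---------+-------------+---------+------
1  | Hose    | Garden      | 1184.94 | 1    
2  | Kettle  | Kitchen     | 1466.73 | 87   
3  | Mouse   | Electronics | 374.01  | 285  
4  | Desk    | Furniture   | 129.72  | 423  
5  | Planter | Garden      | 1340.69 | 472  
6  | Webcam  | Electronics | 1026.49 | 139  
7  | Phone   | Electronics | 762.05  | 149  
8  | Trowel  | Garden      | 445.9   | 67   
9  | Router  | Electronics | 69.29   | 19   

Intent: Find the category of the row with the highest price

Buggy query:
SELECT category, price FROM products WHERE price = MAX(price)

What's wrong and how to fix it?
Bug: WHERE is evaluated per row; an aggregate over the whole table isn't defined there

Fix: Use a subquery: WHERE price = (SELECT MAX(price) FROM products)

Corrected query:
SELECT category, price FROM products WHERE price = (SELECT MAX(price) FROM products)

Result:
category | price  
---------+--------
Kitchen  | 1466.73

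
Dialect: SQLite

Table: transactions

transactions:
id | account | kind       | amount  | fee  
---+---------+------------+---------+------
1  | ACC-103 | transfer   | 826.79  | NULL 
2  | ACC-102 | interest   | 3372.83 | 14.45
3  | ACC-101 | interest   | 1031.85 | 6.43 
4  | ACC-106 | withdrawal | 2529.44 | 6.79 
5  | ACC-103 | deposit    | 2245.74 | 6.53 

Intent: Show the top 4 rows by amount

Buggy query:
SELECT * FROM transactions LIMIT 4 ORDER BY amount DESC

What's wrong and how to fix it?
Bug: LIMIT must come after ORDER BY

Fix: Sort with ORDER BY, then apply LIMIT

Corrected query:
SELECT * FROM transactions ORDER BY amount DESC LIMIT 4

Result:
id | account | kind       | amount  | fee  
---+---------+------------+---------+------
2  | ACC-102 | interest   | 3372.83 | 14.45
4  | ACC-106 | withdrawal | 2529.44 | 6.79 
5  | ACC-103 | deposit    | 2245.74 | 6.53 
3  | ACC-101 | interest   | 1031.85 | 6.43 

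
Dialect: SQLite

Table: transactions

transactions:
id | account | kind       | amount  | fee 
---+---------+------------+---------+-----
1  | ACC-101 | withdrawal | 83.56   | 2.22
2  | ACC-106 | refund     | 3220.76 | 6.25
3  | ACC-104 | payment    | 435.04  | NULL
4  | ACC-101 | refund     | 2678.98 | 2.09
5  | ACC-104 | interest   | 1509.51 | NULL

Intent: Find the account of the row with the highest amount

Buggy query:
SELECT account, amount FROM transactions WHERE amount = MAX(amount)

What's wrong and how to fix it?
Bug: WHERE is evaluated per row; an aggregate over the whole table isn't defined there

Fix: Wrap MAX in a scalar subquery so WHERE compares against a single value

Corrected query:
SELECT account, amount FROM transactions WHERE amount = (SELECT MAX(amount) FROM transactions)

Result:
account | amount 
--------+--------
ACC-106 | 3220.76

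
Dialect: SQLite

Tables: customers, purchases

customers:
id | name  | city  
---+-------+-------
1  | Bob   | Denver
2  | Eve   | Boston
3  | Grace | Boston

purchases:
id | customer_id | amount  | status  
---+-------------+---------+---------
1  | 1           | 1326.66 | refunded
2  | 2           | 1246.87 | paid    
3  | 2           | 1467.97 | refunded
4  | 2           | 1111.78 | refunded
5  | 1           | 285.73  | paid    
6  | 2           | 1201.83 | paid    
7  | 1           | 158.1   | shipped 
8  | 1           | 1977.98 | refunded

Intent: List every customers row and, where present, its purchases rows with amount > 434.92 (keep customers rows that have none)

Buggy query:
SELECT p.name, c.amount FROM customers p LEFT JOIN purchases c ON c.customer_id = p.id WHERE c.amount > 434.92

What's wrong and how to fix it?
Bug: Filtering c.amount in WHERE discards the NULL rows produced by LEFT JOIN, turning it into an inner join

Fix: Move the right-table condition into the ON clause so unmatched parents are kept

Corrected query:
SELECT p.name, c.amount FROM customers p LEFT JOIN purchases c ON c.customer_id = p.id AND c.amount > 434.92

Result:
name  | amount 
------+--------
Bob   | 1326.66
Bob   | 1977.98
Eve   | 1111.78
Eve   | 1201.83
Eve   | 1246.87
Eve   | 1467.97
Grace | NULL   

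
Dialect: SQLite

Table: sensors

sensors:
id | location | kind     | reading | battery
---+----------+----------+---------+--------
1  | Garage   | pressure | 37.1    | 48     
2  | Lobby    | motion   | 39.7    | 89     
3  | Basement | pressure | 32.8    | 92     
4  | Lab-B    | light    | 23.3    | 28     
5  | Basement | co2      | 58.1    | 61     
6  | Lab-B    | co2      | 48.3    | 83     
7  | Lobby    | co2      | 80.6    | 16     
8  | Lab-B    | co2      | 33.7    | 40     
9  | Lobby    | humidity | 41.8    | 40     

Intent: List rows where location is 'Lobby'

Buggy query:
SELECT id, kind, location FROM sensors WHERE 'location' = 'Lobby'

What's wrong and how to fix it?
Bug: Single quotes denote string literals in SQL; the column name is being compared as a constant string

Fix: Remove the quotes around the column name (or use double quotes for an identifier)

Corrected query:
SELECT id, kind, location FROM sensors WHERE location = 'Lobby'

Result:
id | kind     | location
---+----------+---------
2  | motion   | Lobby   
7  | co2      | Lobby   
9  | humidity | Lobby   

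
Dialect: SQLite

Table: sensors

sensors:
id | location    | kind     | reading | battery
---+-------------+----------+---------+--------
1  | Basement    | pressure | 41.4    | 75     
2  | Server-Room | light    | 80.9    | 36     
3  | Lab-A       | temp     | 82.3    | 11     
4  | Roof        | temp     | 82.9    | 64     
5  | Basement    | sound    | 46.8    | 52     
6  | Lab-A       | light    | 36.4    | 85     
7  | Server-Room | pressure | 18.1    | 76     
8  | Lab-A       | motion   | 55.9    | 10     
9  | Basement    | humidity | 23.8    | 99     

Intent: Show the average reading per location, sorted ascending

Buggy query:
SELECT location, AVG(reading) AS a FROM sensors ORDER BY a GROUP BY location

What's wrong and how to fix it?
Bug: GROUP BY must precede ORDER BY

Fix: Reorder: SELECT … FROM … GROUP BY … ORDER BY …

Corrected query:
SELECT location, AVG(reading) AS a FROM sensors GROUP BY location ORDER BY a

Result:
location    | a        
------------+----------
Basement    | 37.333333
Server-Room | 49.5     
Lab-A       | 58.2     
Roof        | 82.9     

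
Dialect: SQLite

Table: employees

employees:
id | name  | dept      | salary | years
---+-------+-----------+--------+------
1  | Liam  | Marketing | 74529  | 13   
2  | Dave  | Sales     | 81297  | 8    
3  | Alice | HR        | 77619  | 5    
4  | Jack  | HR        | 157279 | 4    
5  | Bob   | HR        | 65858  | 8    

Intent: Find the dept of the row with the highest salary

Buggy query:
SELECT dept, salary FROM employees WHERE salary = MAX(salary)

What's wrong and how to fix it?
Bug: WHERE is evaluated per row; an aggregate over the whole table isn't defined there

Fix: Wrap MAX in a scalar subquery so WHERE compares against a single value

Corrected query:
SELECT dept, salary FROM employees WHERE salary = (SELECT MAX(salary) FROM employees)

Result:
dept | salary
-----+-------
HR   | 157279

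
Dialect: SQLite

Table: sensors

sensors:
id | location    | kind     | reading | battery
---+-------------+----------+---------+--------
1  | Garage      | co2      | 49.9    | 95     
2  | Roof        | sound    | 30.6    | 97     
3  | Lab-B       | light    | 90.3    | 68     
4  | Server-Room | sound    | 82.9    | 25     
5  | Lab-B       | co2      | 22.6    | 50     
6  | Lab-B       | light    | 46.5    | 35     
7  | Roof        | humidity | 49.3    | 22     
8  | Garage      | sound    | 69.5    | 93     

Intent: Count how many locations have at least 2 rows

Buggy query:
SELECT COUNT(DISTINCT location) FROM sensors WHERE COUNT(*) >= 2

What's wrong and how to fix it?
Bug: WHERE filters individual rows, not groups, so a group-level COUNT is invalid there

Fix: Group first with HAVING COUNT(*) >= 2, then COUNT the resulting groups

Corrected query:
SELECT COUNT(*) FROM (SELECT location FROM sensors GROUP BY location HAVING COUNT(*) >= 2)

Result:
COUNT(*)
--------
3       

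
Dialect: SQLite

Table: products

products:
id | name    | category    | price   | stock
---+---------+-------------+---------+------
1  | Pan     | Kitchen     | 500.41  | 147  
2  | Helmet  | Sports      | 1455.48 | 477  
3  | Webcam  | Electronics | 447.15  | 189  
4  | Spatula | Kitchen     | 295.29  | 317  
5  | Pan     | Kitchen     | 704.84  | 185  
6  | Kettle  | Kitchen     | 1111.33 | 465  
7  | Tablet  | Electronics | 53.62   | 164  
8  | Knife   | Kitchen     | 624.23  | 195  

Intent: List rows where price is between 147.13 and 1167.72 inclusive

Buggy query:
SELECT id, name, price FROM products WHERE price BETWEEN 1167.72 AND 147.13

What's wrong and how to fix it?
Bug: The bounds are reversed; BETWEEN a AND b requires a <= b to match anything

Fix: Write BETWEEN 147.13 AND 1167.72

Corrected query:
SELECT id, name, price FROM products WHERE price BETWEEN 147.13 AND 1167.72

Result:
id | name    | price  
---+---------+--------
1  | Pan     | 500.41 
3  | Webcam  | 447.15 
4  | Spatula | 295.29 
5  | Pan     | 704.84 
6  | Kettle  | 1111.33
8  | Knife   | 624.23 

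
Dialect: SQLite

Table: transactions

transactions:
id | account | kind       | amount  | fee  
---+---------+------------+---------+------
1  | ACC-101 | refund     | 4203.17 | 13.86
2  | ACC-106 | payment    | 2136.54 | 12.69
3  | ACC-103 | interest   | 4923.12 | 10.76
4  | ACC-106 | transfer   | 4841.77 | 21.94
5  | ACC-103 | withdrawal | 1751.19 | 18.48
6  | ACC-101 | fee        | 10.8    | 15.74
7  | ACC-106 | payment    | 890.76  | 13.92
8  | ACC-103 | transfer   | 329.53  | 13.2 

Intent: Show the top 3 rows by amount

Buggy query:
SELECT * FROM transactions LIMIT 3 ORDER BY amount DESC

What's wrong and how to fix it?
Bug: LIMIT must come after ORDER BY

Fix: Sort with ORDER BY, then apply LIMIT

Corrected query:
SELECT * FROM transactions ORDER BY amount DESC LIMIT 3

Result:
id | account | kind     | amount  | fee  
---+---------+----------+---------+------
3  | ACC-103 | interest | 4923.12 | 10.76
4  | ACC-106 | transfer | 4841.77 | 21.94
1  | ACC-101 | refund   | 4203.17 | 13.86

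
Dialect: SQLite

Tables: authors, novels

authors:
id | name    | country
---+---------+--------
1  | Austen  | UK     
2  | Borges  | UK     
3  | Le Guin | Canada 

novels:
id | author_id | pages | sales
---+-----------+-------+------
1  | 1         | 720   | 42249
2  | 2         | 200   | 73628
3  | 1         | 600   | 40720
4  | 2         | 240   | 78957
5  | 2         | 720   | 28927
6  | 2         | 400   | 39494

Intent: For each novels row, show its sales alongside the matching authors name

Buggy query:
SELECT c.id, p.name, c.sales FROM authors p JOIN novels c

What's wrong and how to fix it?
Bug: Missing join condition: each novels row is matched to all authors rows instead of just its own

Fix: Specify the join condition linking the foreign key to the parent id

Corrected query:
SELECT c.id, p.name, c.sales FROM authors p JOIN novels c ON c.author_id = p.id

Result:
id | name   | sales
---+--------+------
1  | Austen | 42249
2  | Borges | 73628
3  | Austen | 40720
4  | Borges | 78957
5  | Borges | 28927
6  | Borges | 39494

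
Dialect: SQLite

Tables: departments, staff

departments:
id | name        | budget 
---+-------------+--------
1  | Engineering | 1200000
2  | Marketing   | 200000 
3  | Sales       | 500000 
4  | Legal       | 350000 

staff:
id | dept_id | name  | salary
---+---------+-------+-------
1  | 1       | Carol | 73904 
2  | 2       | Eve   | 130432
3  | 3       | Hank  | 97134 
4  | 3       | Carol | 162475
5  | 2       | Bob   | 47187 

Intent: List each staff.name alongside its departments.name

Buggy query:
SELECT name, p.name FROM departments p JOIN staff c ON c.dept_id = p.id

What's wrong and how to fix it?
Bug: 'name' exists in both joined tables, so the database can't tell which one is meant

Fix: Prefix ambiguous columns with the table alias

Corrected query:
SELECT c.name, p.name FROM departments p JOIN staff c ON c.dept_id = p.id

Result:
name  | name       
------+------------
Carol | Engineering
Eve   | Marketing  
Hank  | Sales      
Carol | Sales      
Bob   | Marketing  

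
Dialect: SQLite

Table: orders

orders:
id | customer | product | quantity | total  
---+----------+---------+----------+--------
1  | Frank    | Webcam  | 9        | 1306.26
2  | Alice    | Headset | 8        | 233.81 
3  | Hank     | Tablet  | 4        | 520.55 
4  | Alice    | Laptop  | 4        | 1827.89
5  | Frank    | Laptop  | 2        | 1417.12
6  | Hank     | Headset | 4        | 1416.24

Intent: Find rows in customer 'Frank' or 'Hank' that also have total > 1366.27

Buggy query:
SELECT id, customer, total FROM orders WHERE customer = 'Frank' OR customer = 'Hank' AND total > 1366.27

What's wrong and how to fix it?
Bug: Without parentheses, AND is evaluated before OR, so the total filter only applies to the 'Hank' branch

Fix: Add parentheses around the OR so the AND applies to both alternatives

Corrected query:
SELECT id, customer, total FROM orders WHERE (customer = 'Frank' OR customer = 'Hank') AND total > 1366.27

Result:
id | customer | total  
---+----------+--------
5  | Frank    | 1417.12
6  | Hank     | 1416.24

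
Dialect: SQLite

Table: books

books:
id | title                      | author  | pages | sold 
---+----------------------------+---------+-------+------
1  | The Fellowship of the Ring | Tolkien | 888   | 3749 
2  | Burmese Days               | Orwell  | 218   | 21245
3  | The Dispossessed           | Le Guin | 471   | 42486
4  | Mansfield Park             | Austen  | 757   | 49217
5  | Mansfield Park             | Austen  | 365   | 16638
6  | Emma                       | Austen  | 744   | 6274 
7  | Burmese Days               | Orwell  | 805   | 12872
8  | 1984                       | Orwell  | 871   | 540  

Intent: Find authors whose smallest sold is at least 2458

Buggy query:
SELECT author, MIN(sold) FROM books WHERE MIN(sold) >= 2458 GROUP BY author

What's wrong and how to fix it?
Bug: Aggregates like MIN are computed per group after WHERE runs

Fix: Replace WHERE with HAVING after the GROUP BY

Corrected query:
SELECT author, MIN(sold) FROM books GROUP BY author HAVING MIN(sold) >= 2458

Result:
author  | MIN(sold)
--------+----------
Austen  | 6274     
Le Guin | 42486    
Tolkien | 3749     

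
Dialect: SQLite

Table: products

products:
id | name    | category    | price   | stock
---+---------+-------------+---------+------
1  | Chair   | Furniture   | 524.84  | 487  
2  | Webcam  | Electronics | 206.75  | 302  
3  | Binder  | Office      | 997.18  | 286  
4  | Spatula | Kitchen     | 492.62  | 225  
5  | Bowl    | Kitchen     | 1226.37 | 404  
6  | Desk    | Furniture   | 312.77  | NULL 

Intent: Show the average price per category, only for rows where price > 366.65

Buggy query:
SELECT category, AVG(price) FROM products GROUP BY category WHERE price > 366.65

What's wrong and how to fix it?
Bug: Row-level WHERE must come before GROUP BY in the clause order

Fix: Move the WHERE clause before GROUP BY

Corrected query:
SELECT category, AVG(price) FROM products WHERE price > 366.65 GROUP BY category

Result:
category  | AVG(price)
----------+-----------
Furniture | 524.84    
Kitchen   | 859.495   
Office    | 997.18    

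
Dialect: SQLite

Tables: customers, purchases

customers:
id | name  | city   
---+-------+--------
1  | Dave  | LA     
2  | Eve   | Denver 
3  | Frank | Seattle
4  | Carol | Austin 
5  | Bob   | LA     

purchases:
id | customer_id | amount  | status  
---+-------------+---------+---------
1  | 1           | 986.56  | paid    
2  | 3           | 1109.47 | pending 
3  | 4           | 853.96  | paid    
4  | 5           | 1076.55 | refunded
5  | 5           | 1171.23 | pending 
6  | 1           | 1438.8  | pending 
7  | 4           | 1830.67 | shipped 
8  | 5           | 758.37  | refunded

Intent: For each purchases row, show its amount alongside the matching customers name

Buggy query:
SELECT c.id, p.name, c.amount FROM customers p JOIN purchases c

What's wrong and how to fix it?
Bug: JOIN with no ON clause produces a cartesian product; every purchases row pairs with every customers row

Fix: Add ON c.customer_id = p.id to the JOIN

Corrected query:
SELECT c.id, p.name, c.amount FROM customers p JOIN purchases c ON c.customer_id = p.id

Result:
id | name  | amount 
---+-------+--------
1  | Dave  | 986.56 
2  | Frank | 1109.47
3  | Carol | 853.96 
4  | Bob   | 1076.55
5  | Bob   | 1171.23
6  | Dave  | 1438.8 
7  | Carol | 1830.67
8  | Bob   | 758.37 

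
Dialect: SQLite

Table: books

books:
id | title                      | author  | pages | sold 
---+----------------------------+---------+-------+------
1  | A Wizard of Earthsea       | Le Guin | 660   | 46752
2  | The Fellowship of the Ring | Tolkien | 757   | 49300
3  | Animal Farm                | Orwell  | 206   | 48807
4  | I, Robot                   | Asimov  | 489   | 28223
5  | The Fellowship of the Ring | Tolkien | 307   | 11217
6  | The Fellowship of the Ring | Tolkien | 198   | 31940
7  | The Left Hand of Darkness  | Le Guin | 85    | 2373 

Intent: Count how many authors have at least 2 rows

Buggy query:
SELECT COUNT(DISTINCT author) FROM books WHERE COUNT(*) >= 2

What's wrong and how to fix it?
Bug: WHERE filters individual rows, not groups, so a group-level COUNT is invalid there

Fix: Group first with HAVING COUNT(*) >= 2, then COUNT the resulting groups

Corrected query:
SELECT COUNT(*) FROM (SELECT author FROM books GROUP BY author HAVING COUNT(*) >= 2)

Result:
COUNT(*)
--------
2       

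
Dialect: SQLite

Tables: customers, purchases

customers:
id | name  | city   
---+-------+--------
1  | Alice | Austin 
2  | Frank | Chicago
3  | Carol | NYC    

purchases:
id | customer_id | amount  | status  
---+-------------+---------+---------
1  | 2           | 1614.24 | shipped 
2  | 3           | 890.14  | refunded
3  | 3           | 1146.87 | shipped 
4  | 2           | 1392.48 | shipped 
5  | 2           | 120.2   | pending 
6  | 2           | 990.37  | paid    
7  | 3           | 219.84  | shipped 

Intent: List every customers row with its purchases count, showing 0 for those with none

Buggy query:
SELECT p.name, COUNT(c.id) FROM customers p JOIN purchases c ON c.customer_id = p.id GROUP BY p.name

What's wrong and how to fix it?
Bug: INNER JOIN drops customers rows that have no matching purchases rows

Fix: Switch to LEFT JOIN to retain unmatched parent rows

Corrected query:
SELECT p.name, COUNT(c.id) FROM customers p LEFT JOIN purchases c ON c.customer_id = p.id GROUP BY p.name

Result:
name  | COUNT(c.id)
------+------------
Alice | 0          
Carol | 3          
Frank | 4          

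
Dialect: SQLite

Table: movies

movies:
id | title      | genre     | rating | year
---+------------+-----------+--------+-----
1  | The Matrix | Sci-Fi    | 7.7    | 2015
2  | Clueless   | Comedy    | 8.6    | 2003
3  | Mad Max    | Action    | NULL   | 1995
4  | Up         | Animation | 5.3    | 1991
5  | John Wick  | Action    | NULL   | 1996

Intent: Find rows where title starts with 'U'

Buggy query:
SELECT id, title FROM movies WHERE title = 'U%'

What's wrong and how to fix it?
Bug: '=' compares the literal string including the % character; pattern matching needs LIKE

Fix: Use LIKE for wildcard pattern matching

Corrected query:
SELECT id, title FROM movies WHERE title LIKE 'U%'

Result:
id | title
---+------
4  | Up   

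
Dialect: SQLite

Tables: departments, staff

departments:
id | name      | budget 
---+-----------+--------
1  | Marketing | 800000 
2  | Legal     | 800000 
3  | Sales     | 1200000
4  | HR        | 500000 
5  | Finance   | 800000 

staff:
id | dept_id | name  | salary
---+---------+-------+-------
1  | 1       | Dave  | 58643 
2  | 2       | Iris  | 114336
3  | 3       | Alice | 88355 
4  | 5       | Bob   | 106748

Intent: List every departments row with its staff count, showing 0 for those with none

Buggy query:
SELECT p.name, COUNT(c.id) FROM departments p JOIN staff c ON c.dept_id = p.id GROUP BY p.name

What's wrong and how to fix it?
Bug: An inner join excludes parents with zero children

Fix: Use LEFT JOIN so parents without children still appear (COUNT(c.id) gives 0)

Corrected query:
SELECT p.name, COUNT(c.id) FROM departments p LEFT JOIN staff c ON c.dept_id = p.id GROUP BY p.name

Result:
name      | COUNT(c.id)
----------+------------
Finance   | 1          
HR        | 0          
Legal     | 1          
Marketing | 1          
Sales     | 1          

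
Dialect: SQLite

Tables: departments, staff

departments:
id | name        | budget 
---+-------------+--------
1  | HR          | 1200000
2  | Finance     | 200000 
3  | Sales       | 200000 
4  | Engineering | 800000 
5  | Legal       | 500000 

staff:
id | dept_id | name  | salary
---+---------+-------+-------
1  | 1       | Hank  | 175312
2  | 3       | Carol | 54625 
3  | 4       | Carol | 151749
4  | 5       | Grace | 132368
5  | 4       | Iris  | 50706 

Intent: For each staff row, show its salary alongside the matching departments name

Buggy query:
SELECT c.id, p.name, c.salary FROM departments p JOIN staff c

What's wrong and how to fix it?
Bug: JOIN with no ON clause produces a cartesian product; every staff row pairs with every departments row

Fix: Specify the join condition linking the foreign key to the parent id

Corrected query:
SELECT c.id, p.name, c.salary FROM departments p JOIN staff c ON c.dept_id = p.id

Result:
id | name        | salary
---+-------------+-------
1  | HR          | 175312
2  | Sales       | 54625 
3  | Engineering | 151749
4  | Legal       | 132368
5  | Engineering | 50706 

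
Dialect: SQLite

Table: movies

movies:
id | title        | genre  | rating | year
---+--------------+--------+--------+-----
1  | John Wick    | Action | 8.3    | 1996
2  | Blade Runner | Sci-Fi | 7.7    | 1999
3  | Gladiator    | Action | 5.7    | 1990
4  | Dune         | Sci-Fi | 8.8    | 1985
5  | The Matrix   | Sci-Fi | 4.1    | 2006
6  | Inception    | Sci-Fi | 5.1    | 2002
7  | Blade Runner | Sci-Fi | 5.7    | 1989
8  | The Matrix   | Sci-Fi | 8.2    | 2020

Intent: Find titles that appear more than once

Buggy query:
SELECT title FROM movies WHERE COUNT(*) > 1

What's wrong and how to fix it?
Bug: COUNT(*) is an aggregate and cannot be used in WHERE

Fix: Group first, then use HAVING for the count condition

Corrected query:
SELECT title FROM movies GROUP BY title HAVING COUNT(*) > 1

Result:
title       
------------
Blade Runner
The Matrix  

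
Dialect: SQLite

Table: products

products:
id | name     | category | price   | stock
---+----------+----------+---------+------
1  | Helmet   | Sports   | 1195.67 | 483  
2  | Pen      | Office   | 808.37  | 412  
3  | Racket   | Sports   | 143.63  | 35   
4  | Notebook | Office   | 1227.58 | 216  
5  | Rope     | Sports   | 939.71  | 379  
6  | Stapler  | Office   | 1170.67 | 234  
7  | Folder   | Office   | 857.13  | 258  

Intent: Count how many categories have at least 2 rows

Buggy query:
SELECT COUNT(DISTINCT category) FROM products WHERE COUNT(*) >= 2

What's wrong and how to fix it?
Bug: WHERE filters individual rows, not groups, so a group-level COUNT is invalid there

Fix: Use a subquery that GROUPs and filters with HAVING, then count its rows

Corrected query:
SELECT COUNT(*) FROM (SELECT category FROM products GROUP BY category HAVING COUNT(*) >= 2)

Result:
COUNT(*)
--------
2       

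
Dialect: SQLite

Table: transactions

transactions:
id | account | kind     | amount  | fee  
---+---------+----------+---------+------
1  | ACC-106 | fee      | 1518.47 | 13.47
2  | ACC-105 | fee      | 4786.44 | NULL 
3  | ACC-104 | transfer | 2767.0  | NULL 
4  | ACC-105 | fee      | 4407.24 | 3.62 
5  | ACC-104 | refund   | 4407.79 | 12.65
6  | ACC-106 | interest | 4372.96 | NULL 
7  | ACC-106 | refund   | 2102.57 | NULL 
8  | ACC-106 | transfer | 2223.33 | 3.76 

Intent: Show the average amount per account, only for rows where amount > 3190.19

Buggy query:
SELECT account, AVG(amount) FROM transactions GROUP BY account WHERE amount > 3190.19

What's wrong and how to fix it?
Bug: Row-level WHERE must come before GROUP BY in the clause order

Fix: Move the WHERE clause before GROUP BY

Corrected query:
SELECT account, AVG(amount) FROM transactions WHERE amount > 3190.19 GROUP BY account

Result:
account | AVG(amount)
--------+------------
ACC-104 | 4407.79    
ACC-105 | 4596.84    
ACC-106 | 4372.96    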